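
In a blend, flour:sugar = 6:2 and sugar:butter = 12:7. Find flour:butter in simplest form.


Given a:b = 6:2 and b:c = 12:7
Make b consistent. Multiply first ratio by 12: a:b = 72:24
Multiply second ratio by 2: b:c = 24:14
Now b = 24 in both, so a:b:c = 72:24:14
Therefore a:c = 72:14
Simplify by GCD: a:c = 36:7

36:7


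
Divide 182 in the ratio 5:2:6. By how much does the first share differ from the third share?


Total parts = 5 + 2 + 6 = 13
Value per part = 182 / 13 = 14
Shares: 5*14=70, 2*14=28, 6*14=84
First share = 70, third share = 84
Difference = |70 - 84| = 14

14


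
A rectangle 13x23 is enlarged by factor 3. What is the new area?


Original dimensions: 13 x 23
Enlargement factor = 3
New width = 13 * 3 = 39
New height = 23 * 3 = 69
New area = 39 * 69 = 2691

2691


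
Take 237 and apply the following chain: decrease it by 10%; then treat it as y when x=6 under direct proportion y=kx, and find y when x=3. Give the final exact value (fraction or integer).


Start with 237.
Step 1: Decrease by 10%: 237 * 90/100 = 2133/10
Step 2: Direct prop: k = (2133/10)/6; new y = k*3 = 2133/10*3/6 = 2133/20
Final result = 2133/20

2133/20


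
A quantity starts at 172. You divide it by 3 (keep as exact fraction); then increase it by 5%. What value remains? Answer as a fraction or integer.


Start with 172.
Step 1: Divide by 3: 172 / 3 = 172/3
Step 2: Increase by 5%: 172/3 * 105/100 = 301/5
Final result = 301/5

301/5


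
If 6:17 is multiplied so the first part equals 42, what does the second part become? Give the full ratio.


Original ratio: 6:17
First term target: 42
Scale factor = 42 / 6 = 7
Multiply second term: 17 * 7 = 119
Equivalent ratio = 42:119

42:119


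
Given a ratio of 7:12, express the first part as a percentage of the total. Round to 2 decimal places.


Total parts = 7 + 12 = 19
First part fraction = 7/19
Percentage = (7/19) * 100
= 0.368421 * 100
= 36.84%

36.84


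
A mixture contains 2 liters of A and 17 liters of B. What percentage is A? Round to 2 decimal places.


Volume of A = 2 L
Volume of B = 17 L
Total volume = 2 + 17 = 19 L
Percentage of A = (2/19) * 100
= 10.53%

10.53


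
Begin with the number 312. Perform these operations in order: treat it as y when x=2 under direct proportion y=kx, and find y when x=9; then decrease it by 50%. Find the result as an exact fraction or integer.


Start with 312.
Step 1: Direct prop: k = (312)/2; new y = k*9 = 312*9/2 = 1404
Step 2: Decrease by 50%: 1404 * 50/100 = 702
Final result = 702

702


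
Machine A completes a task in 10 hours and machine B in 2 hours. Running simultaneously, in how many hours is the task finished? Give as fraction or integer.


Rate of A = 1/10 job per hour
Rate of B = 1/2 job per hour
Combined rate = 1/10 + 1/2
Find common denominator: (2 + 10)/(10*2) = 12/20
Combined rate = 3/5 job per hour
Time together = 1 / (3/5) = 5/3 hours

5/3


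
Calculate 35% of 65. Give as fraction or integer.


Compute 35% of 65
Convert percentage: 35% = 35/100
Multiply: 65 * 35/100
= 2275/100
= 91/4

91/4


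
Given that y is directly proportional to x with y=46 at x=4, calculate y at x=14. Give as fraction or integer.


Direct proportion: y = kx
Find k: k = 46/4 = 23/2
Compute y at x=14: y = 23/2 * 14
y = 161

161


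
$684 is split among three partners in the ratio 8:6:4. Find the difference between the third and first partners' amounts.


Total parts = 8 + 6 + 4 = 18
Value per part = 684 / 18 = 38
Shares: 8*38=304, 6*38=228, 4*38=152
Third share = 152, first share = 304
Difference = |152 - 304| = 152

152


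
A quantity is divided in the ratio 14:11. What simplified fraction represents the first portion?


Total parts = 14 + 11 = 25
First part fraction = 14/25
Simplify: 14/25 = 14/25

14/25


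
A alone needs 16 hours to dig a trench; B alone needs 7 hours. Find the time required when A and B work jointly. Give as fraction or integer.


Rate of A = 1/16 job per hour
Rate of B = 1/7 job per hour
Combined rate = 1/16 + 1/7
Find common denominator: (7 + 16)/(16*7) = 23/112
Combined rate = 23/112 job per hour
Time together = 1 / (23/112) = 112/23 hours

112/23


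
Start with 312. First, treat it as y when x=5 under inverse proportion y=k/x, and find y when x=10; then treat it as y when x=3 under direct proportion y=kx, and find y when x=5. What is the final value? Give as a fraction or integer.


Start with 312.
Step 1: Inverse prop: k = (312)*5; new y = k/10 = 312*5/10 = 156
Step 2: Direct prop: k = (156)/3; new y = k*5 = 156*5/3 = 260
Final result = 260

260


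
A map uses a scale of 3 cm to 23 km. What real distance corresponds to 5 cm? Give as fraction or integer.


Map scale: 3 cm = 23 km
Measured distance on map = 5 cm
Set up proportion: 5 * 23 / 3
= 115 / 3
= 115/3 km

115/3


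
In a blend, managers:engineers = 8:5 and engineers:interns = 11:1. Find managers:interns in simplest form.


Given a:b = 8:5 and b:c = 11:1
Make b consistent. Multiply first ratio by 11: a:b = 88:55
Multiply second ratio by 5: b:c = 55:5
Now b = 55 in both, so a:b:c = 88:55:5
Therefore a:c = 88:5
Simplify by GCD: a:c = 88:5

88:5


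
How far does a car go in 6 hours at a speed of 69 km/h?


Using distance = speed * time
Speed = 69 km/h
Time = 6 hours
Distance = 69 * 6
= 414 km

414


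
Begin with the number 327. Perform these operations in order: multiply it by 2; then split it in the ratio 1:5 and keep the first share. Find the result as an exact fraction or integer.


Start with 327.
Step 1: Multiply by 2: 327 * 2 = 654
Step 2: Split 1:5, first share = 654 * 1/6 = 109
Final result = 109

109


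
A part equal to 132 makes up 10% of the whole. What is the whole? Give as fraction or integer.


Given: 132 is 10% of the whole
Set up: 132 = 10/100 * whole
whole = 132 * 100 / 10
whole = 13200 / 10
whole = 1320

1320


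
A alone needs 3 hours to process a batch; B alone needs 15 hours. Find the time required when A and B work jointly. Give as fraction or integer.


Rate of A = 1/3 job per hour
Rate of B = 1/15 job per hour
Combined rate = 1/3 + 1/15
Find common denominator: (15 + 3)/(3*15) = 18/45
Combined rate = 2/5 job per hour
Time together = 1 / (2/5) = 5/2 hours

5/2


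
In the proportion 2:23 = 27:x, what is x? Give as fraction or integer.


Setting up: 2/23 = 27/x
Cross multiply: 2 * x = 23 * 27
2x = 621
x = 621/2
x = 621/2

621/2


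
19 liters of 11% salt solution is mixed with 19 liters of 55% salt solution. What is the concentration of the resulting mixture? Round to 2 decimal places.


Solute in mixture 1 = 11% of 19 L = 19*11/100 = 209/100 L
Solute in mixture 2 = 55% of 19 L = 19*55/100 = 209/20 L
Total solute = 209/100 + 209/20 = 627/50 L
Total volume = 19 + 19 = 38 L
Final concentration = 627/50/38 * 100 = 33.00%

33.00


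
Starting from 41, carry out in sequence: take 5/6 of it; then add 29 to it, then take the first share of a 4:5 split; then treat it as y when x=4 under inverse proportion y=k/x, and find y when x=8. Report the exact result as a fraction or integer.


Start with 41.
Step 1: Take 5/6: 41 * 5/6 = 205/6
Step 2: Add 29: 205/6+29=379/6; split 4:5 first = 379/6*4/9 = 758/27
Step 3: Inverse prop: k = (758/27)*4; new y = k/8 = 758/27*4/8 = 379/27
Final result = 379/27

379/27


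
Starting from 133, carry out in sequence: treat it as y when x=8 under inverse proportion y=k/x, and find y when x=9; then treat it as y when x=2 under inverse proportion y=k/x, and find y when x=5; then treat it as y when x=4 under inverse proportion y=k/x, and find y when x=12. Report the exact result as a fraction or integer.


Start with 133.
Step 1: Inverse prop: k = (133)*8; new y = k/9 = 133*8/9 = 1064/9
Step 2: Inverse prop: k = (1064/9)*2; new y = k/5 = 1064/9*2/5 = 2128/45
Step 3: Inverse prop: k = (2128/45)*4; new y = k/12 = 2128/45*4/12 = 2128/135
Final result = 2128/135

2128/135


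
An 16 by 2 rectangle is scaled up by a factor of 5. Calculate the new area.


Original dimensions: 16 x 2
Enlargement factor = 5
New width = 16 * 5 = 80
New height = 2 * 5 = 10
New area = 80 * 10 = 800

800


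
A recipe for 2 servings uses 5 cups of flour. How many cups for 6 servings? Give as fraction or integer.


Original: 5 cups for 2 servings
Target servings = 6
Scaling factor = 6/2
New amount = 5 * 6/2
= 30/2
= 15 cups

15


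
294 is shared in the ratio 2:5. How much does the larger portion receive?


Total parts = 2 + 5 = 7
Value per part = 294 / 7 = 42
First share = 2 * 42 = 84
Second share = 5 * 42 = 210
Larger share = 210

210


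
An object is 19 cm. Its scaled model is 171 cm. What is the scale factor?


Original length = 19 cm
Scaled length = 171 cm
Scale factor = 171 / 19
= 9

9


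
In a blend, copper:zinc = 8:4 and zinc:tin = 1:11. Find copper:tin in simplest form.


Given a:b = 8:4 and b:c = 1:11
Make b consistent. Multiply first ratio by 1: a:b = 8:4
Multiply second ratio by 4: b:c = 4:44
Now b = 4 in both, so a:b:c = 8:4:44
Therefore a:c = 8:44
Simplify by GCD: a:c = 2:11

2:11


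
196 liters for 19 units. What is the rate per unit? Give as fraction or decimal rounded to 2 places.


Total liters = 196
Number of units = 19
Unit rate = 196 / 19
= 10.32 liters per unit

10.32


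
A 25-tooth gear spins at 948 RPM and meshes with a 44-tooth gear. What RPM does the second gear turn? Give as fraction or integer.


Gear ratio: teeth_A * RPM_A = teeth_B * RPM_B
25 * 948 = 44 * RPM_B
23700 = 44 * RPM_B
RPM_B = 23700 / 44
RPM_B = 5925/11

5925/11


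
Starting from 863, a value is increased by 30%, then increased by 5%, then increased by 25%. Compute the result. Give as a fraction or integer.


Start: 863
Step 1: increase by 30% => multiply by 130/100
  863 * 130/100 = 11219/10
Step 2: increase by 5% => multiply by 105/100
  11219/10 * 105/100 = 235599/200
Step 3: increase by 25% => multiply by 125/100
  235599/200 * 125/100 = 235599/160
Final value = 235599/160

235599/160


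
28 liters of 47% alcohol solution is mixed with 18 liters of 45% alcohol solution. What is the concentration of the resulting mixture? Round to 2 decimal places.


Solute in mixture 1 = 47% of 28 L = 28*47/100 = 329/25 L
Solute in mixture 2 = 45% of 18 L = 18*45/100 = 81/10 L
Total solute = 329/25 + 81/10 = 1063/50 L
Total volume = 28 + 18 = 46 L
Final concentration = 1063/50/46 * 100 = 46.22%

46.22


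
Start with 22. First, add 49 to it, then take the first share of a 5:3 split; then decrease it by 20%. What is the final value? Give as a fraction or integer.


Start with 22.
Step 1: Add 49: 22+49=71; split 5:3 first = 71*5/8 = 355/8
Step 2: Decrease by 20%: 355/8 * 80/100 = 71/2
Final result = 71/2

71/2


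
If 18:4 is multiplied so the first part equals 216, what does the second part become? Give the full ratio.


Original ratio: 18:4
First term target: 216
Scale factor = 216 / 18 = 12
Multiply second term: 4 * 12 = 48
Equivalent ratio = 216:48

216:48


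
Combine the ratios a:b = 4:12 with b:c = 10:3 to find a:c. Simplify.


Given a:b = 4:12 and b:c = 10:3
Make b consistent. Multiply first ratio by 10: a:b = 40:120
Multiply second ratio by 12: b:c = 120:36
Now b = 120 in both, so a:b:c = 40:120:36
Therefore a:c = 40:36
Simplify by GCD: a:c = 10:9

10:9


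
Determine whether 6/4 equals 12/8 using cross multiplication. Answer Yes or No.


Cross multiply to check 6/4 = 12/8
Left cross product: 6 * 8 = 48
Right cross product: 4 * 12 = 48
48 = 48
Equal, so proportions match => Yes

Yes


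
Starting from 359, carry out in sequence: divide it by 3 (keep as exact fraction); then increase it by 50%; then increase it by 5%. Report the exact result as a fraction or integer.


Start with 359.
Step 1: Divide by 3: 359 / 3 = 359/3
Step 2: Increase by 50%: 359/3 * 150/100 = 359/2
Step 3: Increase by 5%: 359/2 * 105/100 = 7539/40
Final result = 7539/40

7539/40


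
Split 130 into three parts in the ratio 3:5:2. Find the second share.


Ratio = 3:5:2
Total parts = 3 + 5 + 2 = 10
Value per part = 130 / 10 = 13
First share = 3 * 13 = 39
Middle share = 5 * 13 = 65
Third share = 2 * 13 = 26

65


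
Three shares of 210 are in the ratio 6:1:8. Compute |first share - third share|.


Total parts = 6 + 1 + 8 = 15
Value per part = 210 / 15 = 14
Shares: 6*14=84, 1*14=14, 8*14=112
First share = 84, third share = 112
Difference = |84 - 112| = 28

28


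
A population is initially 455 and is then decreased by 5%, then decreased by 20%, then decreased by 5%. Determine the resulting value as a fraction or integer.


Start: 455
Step 1: decrease by 5% => multiply by 95/100
  455 * 95/100 = 1729/4
Step 2: decrease by 20% => multiply by 80/100
  1729/4 * 80/100 = 1729/5
Step 3: decrease by 5% => multiply by 95/100
  1729/5 * 95/100 = 32851/100
Final value = 32851/100

32851/100


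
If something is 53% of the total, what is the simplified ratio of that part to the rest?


Part = 53%, Remainder = 47%
Ratio = 53:47
GCD(53, 47) = 1
Simplify: 53:47 = 53:47

53:47


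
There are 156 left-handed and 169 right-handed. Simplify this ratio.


Find GCD(156, 169)
GCD = 13
Divide both by 13: 156/13 = 12, 169/13 = 13
Simplified ratio = 12:13

12:13


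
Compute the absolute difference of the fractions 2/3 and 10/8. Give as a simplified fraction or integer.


Simplify: 2/3 = 2/3 and 10/8 = 5/4
Find common denominator: LCD = 12
Convert: 8/12 and 15/12
Difference = |8 - 15|/12 = 7/12
Simplified = 7/12

7/12


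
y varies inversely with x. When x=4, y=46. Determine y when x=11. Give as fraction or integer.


Inverse proportion: y = k/x
Find k: k = 4 * 46 = 184
Compute y at x=11: y = 184/11
y = 184/11

184/11


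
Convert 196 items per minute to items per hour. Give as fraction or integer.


Converting from per minute to per hour
Rate = 196 items per minute
Multiply by 60: 196 * 60
= 11760 items per hour

11760


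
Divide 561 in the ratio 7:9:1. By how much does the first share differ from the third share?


Total parts = 7 + 9 + 1 = 17
Value per part = 561 / 17 = 33
Shares: 7*33=231, 9*33=297, 1*33=33
First share = 231, third share = 33
Difference = |231 - 33| = 198

198


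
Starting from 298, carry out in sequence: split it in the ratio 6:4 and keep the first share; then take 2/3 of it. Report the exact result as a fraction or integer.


Start with 298.
Step 1: Split 6:4, first share = 298 * 6/10 = 894/5
Step 2: Take 2/3: 894/5 * 2/3 = 596/5
Final result = 596/5

596/5


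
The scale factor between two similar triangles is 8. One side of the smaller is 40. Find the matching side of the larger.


Similar triangles have proportional sides
Scale factor = 8
Smaller side = 40
Corresponding larger side = 40 * 8
= 320

320


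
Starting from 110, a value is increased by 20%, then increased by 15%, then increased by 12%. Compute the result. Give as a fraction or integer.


Start: 110
Step 1: increase by 20% => multiply by 120/100
  110 * 120/100 = 132
Step 2: increase by 15% => multiply by 115/100
  132 * 115/100 = 759/5
Step 3: increase by 12% => multiply by 112/100
  759/5 * 112/100 = 21252/125
Final value = 21252/125

21252/125


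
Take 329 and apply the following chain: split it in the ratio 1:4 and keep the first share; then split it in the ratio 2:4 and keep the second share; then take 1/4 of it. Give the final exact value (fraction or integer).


Start with 329.
Step 1: Split 1:4, first share = 329 * 1/5 = 329/5
Step 2: Split 2:4, second share = 329/5 * 4/6 = 658/15
Step 3: Take 1/4: 658/15 * 1/4 = 329/30
Final result = 329/30

329/30


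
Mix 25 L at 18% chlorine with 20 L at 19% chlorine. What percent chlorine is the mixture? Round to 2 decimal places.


Solute in mixture 1 = 18% of 25 L = 25*18/100 = 9/2 L
Solute in mixture 2 = 19% of 20 L = 20*19/100 = 19/5 L
Total solute = 9/2 + 19/5 = 83/10 L
Total volume = 25 + 20 = 45 L
Final concentration = 83/10/45 * 100 = 18.44%

18.44


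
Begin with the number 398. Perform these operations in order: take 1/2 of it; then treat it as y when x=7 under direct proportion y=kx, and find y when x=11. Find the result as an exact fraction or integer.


Start with 398.
Step 1: Take 1/2: 398 * 1/2 = 199
Step 2: Direct prop: k = (199)/7; new y = k*11 = 199*11/7 = 2189/7
Final result = 2189/7

2189/7


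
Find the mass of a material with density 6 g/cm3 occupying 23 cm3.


Using mass = density * volume
Density = 6 g/cm3
Volume = 23 cm3
Mass = 6 * 23
= 138 g

138


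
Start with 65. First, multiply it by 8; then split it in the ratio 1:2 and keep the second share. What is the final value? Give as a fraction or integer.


Start with 65.
Step 1: Multiply by 8: 65 * 8 = 520
Step 2: Split 1:2, second share = 520 * 2/3 = 1040/3
Final result = 1040/3

1040/3


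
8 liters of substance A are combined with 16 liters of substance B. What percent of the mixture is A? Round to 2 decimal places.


Volume of A = 8 L
Volume of B = 16 L
Total volume = 8 + 16 = 24 L
Percentage of A = (8/24) * 100
= 33.33%

33.33


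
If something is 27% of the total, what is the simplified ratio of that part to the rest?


Part = 27%, Remainder = 73%
Ratio = 27:73
GCD(27, 73) = 1
Simplify: 27:73 = 27:73

27:73


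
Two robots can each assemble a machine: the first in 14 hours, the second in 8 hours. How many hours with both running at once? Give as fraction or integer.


Rate of A = 1/14 job per hour
Rate of B = 1/8 job per hour
Combined rate = 1/14 + 1/8
Find common denominator: (8 + 14)/(14*8) = 22/112
Combined rate = 11/56 job per hour
Time together = 1 / (11/56) = 56/11 hours

56/11


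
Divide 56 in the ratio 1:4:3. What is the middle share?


Ratio = 1:4:3
Total parts = 1 + 4 + 3 = 8
Value per part = 56 / 8 = 7
First share = 1 * 7 = 7
Middle share = 4 * 7 = 28
Third share = 3 * 7 = 21

28


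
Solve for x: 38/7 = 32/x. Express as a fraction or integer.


Setting up: 38/7 = 32/x
Cross multiply: 38 * x = 7 * 32
38x = 224
x = 224/38
x = 112/19

112/19


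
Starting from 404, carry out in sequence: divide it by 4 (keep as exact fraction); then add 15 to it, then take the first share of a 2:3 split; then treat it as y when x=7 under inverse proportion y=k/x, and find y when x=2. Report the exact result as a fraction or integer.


Start with 404.
Step 1: Divide by 4: 404 / 4 = 101
Step 2: Add 15: 101+15=116; split 2:3 first = 116*2/5 = 232/5
Step 3: Inverse prop: k = (232/5)*7; new y = k/2 = 232/5*7/2 = 812/5
Final result = 812/5

812/5


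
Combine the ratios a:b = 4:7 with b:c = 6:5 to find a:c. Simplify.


Given a:b = 4:7 and b:c = 6:5
Make b consistent. Multiply first ratio by 6: a:b = 24:42
Multiply second ratio by 7: b:c = 42:35
Now b = 42 in both, so a:b:c = 24:42:35
Therefore a:c = 24:35
Simplify by GCD: a:c = 24:35

24:35


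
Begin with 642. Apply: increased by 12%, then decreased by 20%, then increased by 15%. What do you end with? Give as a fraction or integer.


Start: 642
Step 1: increase by 12% => multiply by 112/100
  642 * 112/100 = 17976/25
Step 2: decrease by 20% => multiply by 80/100
  17976/25 * 80/100 = 71904/125
Step 3: increase by 15% => multiply by 115/100
  71904/125 * 115/100 = 413448/625
Final value = 413448/625

413448/625


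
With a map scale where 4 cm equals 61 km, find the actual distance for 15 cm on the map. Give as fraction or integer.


Map scale: 4 cm = 61 km
Measured distance on map = 15 cm
Set up proportion: 15 * 61 / 4
= 915 / 4
= 915/4 km

915/4


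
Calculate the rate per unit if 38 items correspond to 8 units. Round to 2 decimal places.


Total items = 38
Number of units = 8
Unit rate = 38 / 8
= 4.75 items per unit

4.75


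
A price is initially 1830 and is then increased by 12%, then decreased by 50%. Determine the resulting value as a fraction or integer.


Start: 1830
Step 1: increase by 12% => multiply by 112/100
  1830 * 112/100 = 10248/5
Step 2: decrease by 50% => multiply by 50/100
  10248/5 * 50/100 = 5124/5
Final value = 5124/5

5124/5


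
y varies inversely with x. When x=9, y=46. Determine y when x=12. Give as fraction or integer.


Inverse proportion: y = k/x
Find k: k = 9 * 46 = 414
Compute y at x=12: y = 414/12
y = 69/2

69/2


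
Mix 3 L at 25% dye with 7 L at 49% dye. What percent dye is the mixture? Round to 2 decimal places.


Solute in mixture 1 = 25% of 3 L = 3*25/100 = 3/4 L
Solute in mixture 2 = 49% of 7 L = 7*49/100 = 343/100 L
Total solute = 3/4 + 343/100 = 209/50 L
Total volume = 3 + 7 = 10 L
Final concentration = 209/50/10 * 100 = 41.80%

41.80


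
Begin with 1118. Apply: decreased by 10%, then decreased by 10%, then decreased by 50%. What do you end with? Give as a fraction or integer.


Start: 1118
Step 1: decrease by 10% => multiply by 90/100
  1118 * 90/100 = 5031/5
Step 2: decrease by 10% => multiply by 90/100
  5031/5 * 90/100 = 45279/50
Step 3: decrease by 50% => multiply by 50/100
  45279/50 * 50/100 = 45279/100
Final value = 45279/100

45279/100


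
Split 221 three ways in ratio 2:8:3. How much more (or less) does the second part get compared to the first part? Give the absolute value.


Total parts = 2 + 8 + 3 = 13
Value per part = 221 / 13 = 17
Shares: 2*17=34, 8*17=136, 3*17=51
Second share = 136, first share = 34
Difference = |136 - 34| = 102

102


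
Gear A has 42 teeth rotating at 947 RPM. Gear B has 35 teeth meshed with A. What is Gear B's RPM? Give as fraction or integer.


Gear ratio: teeth_A * RPM_A = teeth_B * RPM_B
42 * 947 = 35 * RPM_B
39774 = 35 * RPM_B
RPM_B = 39774 / 35
RPM_B = 5682/5

5682/5


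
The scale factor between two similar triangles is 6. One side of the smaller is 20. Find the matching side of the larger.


Similar triangles have proportional sides
Scale factor = 6
Smaller side = 20
Corresponding larger side = 20 * 6
= 120

120


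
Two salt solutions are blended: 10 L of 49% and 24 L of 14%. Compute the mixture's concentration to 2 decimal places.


Solute in mixture 1 = 49% of 10 L = 10*49/100 = 49/10 L
Solute in mixture 2 = 14% of 24 L = 24*14/100 = 84/25 L
Total solute = 49/10 + 84/25 = 413/50 L
Total volume = 10 + 24 = 34 L
Final concentration = 413/50/34 * 100 = 24.29%

24.29


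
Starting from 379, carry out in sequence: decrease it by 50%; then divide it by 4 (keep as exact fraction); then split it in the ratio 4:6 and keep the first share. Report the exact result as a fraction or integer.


Start with 379.
Step 1: Decrease by 50%: 379 * 50/100 = 379/2
Step 2: Divide by 4: 379/2 / 4 = 379/8
Step 3: Split 4:6, first share = 379/8 * 4/10 = 379/20
Final result = 379/20

379/20


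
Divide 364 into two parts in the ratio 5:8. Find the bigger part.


Total parts = 5 + 8 = 13
Value per part = 364 / 13 = 28
First share = 5 * 28 = 140
Second share = 8 * 28 = 224
Larger share = 224

224


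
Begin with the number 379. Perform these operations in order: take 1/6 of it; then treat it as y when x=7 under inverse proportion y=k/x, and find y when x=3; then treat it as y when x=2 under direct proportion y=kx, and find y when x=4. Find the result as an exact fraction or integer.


Start with 379.
Step 1: Take 1/6: 379 * 1/6 = 379/6
Step 2: Inverse prop: k = (379/6)*7; new y = k/3 = 379/6*7/3 = 2653/18
Step 3: Direct prop: k = (2653/18)/2; new y = k*4 = 2653/18*4/2 = 2653/9
Final result = 2653/9

2653/9


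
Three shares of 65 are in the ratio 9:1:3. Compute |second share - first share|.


Total parts = 9 + 1 + 3 = 13
Value per part = 65 / 13 = 5
Shares: 9*5=45, 1*5=5, 3*5=15
Second share = 5, first share = 45
Difference = |5 - 45| = 40

40


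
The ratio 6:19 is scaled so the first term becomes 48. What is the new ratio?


Original ratio: 6:19
First term target: 48
Scale factor = 48 / 6 = 8
Multiply second term: 19 * 8 = 152
Equivalent ratio = 48:152

48:152


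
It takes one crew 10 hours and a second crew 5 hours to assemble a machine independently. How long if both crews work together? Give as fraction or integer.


Rate of A = 1/10 job per hour
Rate of B = 1/5 job per hour
Combined rate = 1/10 + 1/5
Find common denominator: (5 + 10)/(10*5) = 15/50
Combined rate = 3/10 job per hour
Time together = 1 / (3/10) = 10/3 hours

10/3


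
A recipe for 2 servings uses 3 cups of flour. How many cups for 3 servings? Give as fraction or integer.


Original: 3 cups for 2 servings
Target servings = 3
Scaling factor = 3/2
New amount = 3 * 3/2
= 9/2
= 9/2 cups

9/2


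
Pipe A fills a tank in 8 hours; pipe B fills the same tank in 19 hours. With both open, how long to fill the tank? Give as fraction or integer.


Rate of A = 1/8 job per hour
Rate of B = 1/19 job per hour
Combined rate = 1/8 + 1/19
Find common denominator: (19 + 8)/(8*19) = 27/152
Combined rate = 27/152 job per hour
Time together = 1 / (27/152) = 152/27 hours

152/27


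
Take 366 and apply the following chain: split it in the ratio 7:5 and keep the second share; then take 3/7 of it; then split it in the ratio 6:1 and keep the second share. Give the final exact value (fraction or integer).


Start with 366.
Step 1: Split 7:5, second share = 366 * 5/12 = 305/2
Step 2: Take 3/7: 305/2 * 3/7 = 915/14
Step 3: Split 6:1, second share = 915/14 * 1/7 = 915/98
Final result = 915/98

915/98


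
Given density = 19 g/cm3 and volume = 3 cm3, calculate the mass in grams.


Using mass = density * volume
Density = 19 g/cm3
Volume = 3 cm3
Mass = 19 * 3
= 57 g

57


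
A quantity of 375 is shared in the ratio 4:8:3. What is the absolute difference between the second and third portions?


Total parts = 4 + 8 + 3 = 15
Value per part = 375 / 15 = 25
Shares: 4*25=100, 8*25=200, 3*25=75
Second share = 200, third share = 75
Difference = |200 - 75| = 125

125


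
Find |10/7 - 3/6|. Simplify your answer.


Simplify: 10/7 = 10/7 and 3/6 = 1/2
Find common denominator: LCD = 14
Convert: 20/14 and 7/14
Difference = |20 - 7|/14 = 13/14
Simplified = 13/14

13/14


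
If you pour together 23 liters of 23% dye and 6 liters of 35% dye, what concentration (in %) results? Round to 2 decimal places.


Solute in mixture 1 = 23% of 23 L = 23*23/100 = 529/100 L
Solute in mixture 2 = 35% of 6 L = 6*35/100 = 21/10 L
Total solute = 529/100 + 21/10 = 739/100 L
Total volume = 23 + 6 = 29 L
Final concentration = 739/100/29 * 100 = 25.48%

25.48


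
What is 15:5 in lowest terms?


Find GCD(15, 5)
GCD = 5
Divide both by 5: 15/5 = 3, 5/5 = 1
Simplified ratio = 3:1

3:1


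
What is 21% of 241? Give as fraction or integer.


Compute 21% of 241
Convert percentage: 21% = 21/100
Multiply: 241 * 21/100
= 5061/100
= 5061/100

5061/100


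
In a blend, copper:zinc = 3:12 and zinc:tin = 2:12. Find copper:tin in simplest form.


Given a:b = 3:12 and b:c = 2:12
Make b consistent. Multiply first ratio by 2: a:b = 6:24
Multiply second ratio by 12: b:c = 24:144
Now b = 24 in both, so a:b:c = 6:24:144
Therefore a:c = 6:144
Simplify by GCD: a:c = 1:24

1:24


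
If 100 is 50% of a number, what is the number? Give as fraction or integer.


Given: 100 is 50% of the whole
Set up: 100 = 50/100 * whole
whole = 100 * 100 / 50
whole = 10000 / 50
whole = 200

200


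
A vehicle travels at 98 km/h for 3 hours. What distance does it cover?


Using distance = speed * time
Speed = 98 km/h
Time = 3 hours
Distance = 98 * 3
= 294 km

294


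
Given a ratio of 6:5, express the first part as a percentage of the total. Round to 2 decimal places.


Total parts = 6 + 5 = 11
First part fraction = 6/11
Percentage = (6/11) * 100
= 0.545455 * 100
= 54.55%

54.55


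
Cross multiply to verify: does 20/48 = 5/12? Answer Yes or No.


Cross multiply to check 20/48 = 5/12
Left cross product: 20 * 12 = 240
Right cross product: 48 * 5 = 240
240 = 240
Equal, so proportions match => Yes

Yes


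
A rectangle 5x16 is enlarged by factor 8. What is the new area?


Original dimensions: 5 x 16
Enlargement factor = 8
New width = 5 * 8 = 40
New height = 16 * 8 = 128
New area = 40 * 128 = 5120

5120


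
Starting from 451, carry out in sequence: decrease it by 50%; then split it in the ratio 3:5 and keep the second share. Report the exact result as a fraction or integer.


Start with 451.
Step 1: Decrease by 50%: 451 * 50/100 = 451/2
Step 2: Split 3:5, second share = 451/2 * 5/8 = 2255/16
Final result = 2255/16

2255/16


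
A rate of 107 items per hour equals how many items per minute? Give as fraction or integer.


Converting from per hour to per minute
Rate = 107 items per hour
Divide by 60: 107/60
= 107/60 items per minute

107/60


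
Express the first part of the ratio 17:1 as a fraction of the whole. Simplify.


Total parts = 17 + 1 = 18
First part fraction = 17/18
Simplify: 17/18 = 17/18

17/18


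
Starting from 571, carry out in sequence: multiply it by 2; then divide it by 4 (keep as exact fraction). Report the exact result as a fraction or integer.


Start with 571.
Step 1: Multiply by 2: 571 * 2 = 1142
Step 2: Divide by 4: 1142 / 4 = 571/2
Final result = 571/2

571/2


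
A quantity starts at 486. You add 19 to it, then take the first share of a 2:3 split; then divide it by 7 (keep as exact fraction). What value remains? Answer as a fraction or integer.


Start with 486.
Step 1: Add 19: 486+19=505; split 2:3 first = 505*2/5 = 202
Step 2: Divide by 7: 202 / 7 = 202/7
Final result = 202/7

202/7


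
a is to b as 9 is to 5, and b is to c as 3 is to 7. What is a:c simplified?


Given a:b = 9:5 and b:c = 3:7
Make b consistent. Multiply first ratio by 3: a:b = 27:15
Multiply second ratio by 5: b:c = 15:35
Now b = 15 in both, so a:b:c = 27:15:35
Therefore a:c = 27:35
Simplify by GCD: a:c = 27:35

27:35


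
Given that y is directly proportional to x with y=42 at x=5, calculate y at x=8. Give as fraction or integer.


Direct proportion: y = kx
Find k: k = 42/5 = 42/5
Compute y at x=8: y = 42/5 * 8
y = 336/5

336/5


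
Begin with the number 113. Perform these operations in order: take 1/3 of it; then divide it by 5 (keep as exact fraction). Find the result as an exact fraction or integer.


Start with 113.
Step 1: Take 1/3: 113 * 1/3 = 113/3
Step 2: Divide by 5: 113/3 / 5 = 113/15
Final result = 113/15

113/15


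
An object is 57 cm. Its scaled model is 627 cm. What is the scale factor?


Original length = 57 cm
Scaled length = 627 cm
Scale factor = 627 / 57
= 11

11


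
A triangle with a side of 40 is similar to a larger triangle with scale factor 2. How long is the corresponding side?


Similar triangles have proportional sides
Scale factor = 2
Smaller side = 40
Corresponding larger side = 40 * 2
= 80

80


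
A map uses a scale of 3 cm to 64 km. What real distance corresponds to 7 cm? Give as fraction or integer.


Map scale: 3 cm = 64 km
Measured distance on map = 7 cm
Set up proportion: 7 * 64 / 3
= 448 / 3
= 448/3 km

448/3


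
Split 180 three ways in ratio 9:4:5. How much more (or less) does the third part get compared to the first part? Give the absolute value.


Total parts = 9 + 4 + 5 = 18
Value per part = 180 / 18 = 10
Shares: 9*10=90, 4*10=40, 5*10=50
Third share = 50, first share = 90
Difference = |50 - 90| = 40

40


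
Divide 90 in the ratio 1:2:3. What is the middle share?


Ratio = 1:2:3
Total parts = 1 + 2 + 3 = 6
Value per part = 90 / 6 = 15
First share = 1 * 15 = 15
Middle share = 2 * 15 = 30
Third share = 3 * 15 = 45

30


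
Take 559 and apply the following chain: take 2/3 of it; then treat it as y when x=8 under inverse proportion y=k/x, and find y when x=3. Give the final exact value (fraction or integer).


Start with 559.
Step 1: Take 2/3: 559 * 2/3 = 1118/3
Step 2: Inverse prop: k = (1118/3)*8; new y = k/3 = 1118/3*8/3 = 8944/9
Final result = 8944/9

8944/9


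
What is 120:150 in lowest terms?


Find GCD(120, 150)
GCD = 30
Divide both by 30: 120/30 = 4, 150/30 = 5
Simplified ratio = 4:5

4:5


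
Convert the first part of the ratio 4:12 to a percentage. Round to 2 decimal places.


Total parts = 4 + 12 = 16
First part fraction = 4/16
Percentage = (4/16) * 100
= 0.25 * 100
= 25.00%

25.00


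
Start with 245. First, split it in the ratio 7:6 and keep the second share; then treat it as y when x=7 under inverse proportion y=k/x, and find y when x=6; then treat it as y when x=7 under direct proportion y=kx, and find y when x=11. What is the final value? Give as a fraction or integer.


Start with 245.
Step 1: Split 7:6, second share = 245 * 6/13 = 1470/13
Step 2: Inverse prop: k = (1470/13)*7; new y = k/6 = 1470/13*7/6 = 1715/13
Step 3: Direct prop: k = (1715/13)/7; new y = k*11 = 1715/13*11/7 = 2695/13
Final result = 2695/13

2695/13


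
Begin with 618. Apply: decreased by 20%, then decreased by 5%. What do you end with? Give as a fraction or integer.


Start: 618
Step 1: decrease by 20% => multiply by 80/100
  618 * 80/100 = 2472/5
Step 2: decrease by 5% => multiply by 95/100
  2472/5 * 95/100 = 11742/25
Final value = 11742/25

11742/25


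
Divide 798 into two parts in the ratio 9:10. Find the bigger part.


Total parts = 9 + 10 = 19
Value per part = 798 / 19 = 42
First share = 9 * 42 = 378
Second share = 10 * 42 = 420
Larger share = 420

420


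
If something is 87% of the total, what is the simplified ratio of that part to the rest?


Part = 87%, Remainder = 13%
Ratio = 87:13
GCD(87, 13) = 1
Simplify: 87:13 = 87:13

87:13


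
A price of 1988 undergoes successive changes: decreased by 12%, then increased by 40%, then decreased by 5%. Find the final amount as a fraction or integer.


Start: 1988
Step 1: decrease by 12% => multiply by 88/100
  1988 * 88/100 = 43736/25
Step 2: increase by 40% => multiply by 140/100
  43736/25 * 140/100 = 306152/125
Step 3: decrease by 5% => multiply by 95/100
  306152/125 * 95/100 = 1454222/625
Final value = 1454222/625

1454222/625


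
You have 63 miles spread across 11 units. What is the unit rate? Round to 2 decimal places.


Total miles = 63
Number of units = 11
Unit rate = 63 / 11
= 5.73 miles per unit

5.73


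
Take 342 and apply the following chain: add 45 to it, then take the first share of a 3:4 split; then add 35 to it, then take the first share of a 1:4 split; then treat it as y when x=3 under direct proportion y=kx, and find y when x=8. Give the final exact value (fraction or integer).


Start with 342.
Step 1: Add 45: 342+45=387; split 3:4 first = 387*3/7 = 1161/7
Step 2: Add 35: 1161/7+35=1406/7; split 1:4 first = 1406/7*1/5 = 1406/35
Step 3: Direct prop: k = (1406/35)/3; new y = k*8 = 1406/35*8/3 = 11248/105
Final result = 11248/105

11248/105


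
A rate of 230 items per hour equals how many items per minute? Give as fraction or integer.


Converting from per hour to per minute
Rate = 230 items per hour
Divide by 60: 230/60
= 23/6 items per minute

23/6


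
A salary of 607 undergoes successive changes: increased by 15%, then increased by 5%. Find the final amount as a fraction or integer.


Start: 607
Step 1: increase by 15% => multiply by 115/100
  607 * 115/100 = 13961/20
Step 2: increase by 5% => multiply by 105/100
  13961/20 * 105/100 = 293181/400
Final value = 293181/400

293181/400


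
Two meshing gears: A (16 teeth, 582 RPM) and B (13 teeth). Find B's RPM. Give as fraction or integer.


Gear ratio: teeth_A * RPM_A = teeth_B * RPM_B
16 * 582 = 13 * RPM_B
9312 = 13 * RPM_B
RPM_B = 9312 / 13
RPM_B = 9312/13

9312/13


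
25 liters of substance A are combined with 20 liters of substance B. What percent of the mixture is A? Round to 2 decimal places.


Volume of A = 25 L
Volume of B = 20 L
Total volume = 25 + 20 = 45 L
Percentage of A = (25/45) * 100
= 55.56%

55.56


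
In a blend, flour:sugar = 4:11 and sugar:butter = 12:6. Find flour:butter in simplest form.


Given a:b = 4:11 and b:c = 12:6
Make b consistent. Multiply first ratio by 12: a:b = 48:132
Multiply second ratio by 11: b:c = 132:66
Now b = 132 in both, so a:b:c = 48:132:66
Therefore a:c = 48:66
Simplify by GCD: a:c = 8:11

8:11


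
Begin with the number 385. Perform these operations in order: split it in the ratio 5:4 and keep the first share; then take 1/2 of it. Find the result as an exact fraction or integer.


Start with 385.
Step 1: Split 5:4, first share = 385 * 5/9 = 1925/9
Step 2: Take 1/2: 1925/9 * 1/2 = 1925/18
Final result = 1925/18

1925/18


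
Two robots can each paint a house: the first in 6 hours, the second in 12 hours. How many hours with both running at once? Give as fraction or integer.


Rate of A = 1/6 job per hour
Rate of B = 1/12 job per hour
Combined rate = 1/6 + 1/12
Find common denominator: (12 + 6)/(6*12) = 18/72
Combined rate = 1/4 job per hour
Time together = 1 / (1/4) = 4 hours

4


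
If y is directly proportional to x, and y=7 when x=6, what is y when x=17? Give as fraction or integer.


Direct proportion: y = kx
Find k: k = 7/6 = 7/6
Compute y at x=17: y = 7/6 * 17
y = 119/6

119/6


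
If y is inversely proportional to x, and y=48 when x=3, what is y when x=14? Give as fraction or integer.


Inverse proportion: y = k/x
Find k: k = 3 * 48 = 144
Compute y at x=14: y = 144/14
y = 72/7

72/7


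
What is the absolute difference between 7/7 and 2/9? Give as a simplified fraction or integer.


Simplify: 7/7 = 1 and 2/9 = 2/9
Find common denominator: LCD = 9
Convert: 9/9 and 2/9
Difference = |9 - 2|/9 = 7/9
Simplified = 7/9

7/9


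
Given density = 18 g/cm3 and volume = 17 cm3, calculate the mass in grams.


Using mass = density * volume
Density = 18 g/cm3
Volume = 17 cm3
Mass = 18 * 17
= 306 g

306


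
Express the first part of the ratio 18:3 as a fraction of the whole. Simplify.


Total parts = 18 + 3 = 21
First part fraction = 18/21
Simplify: 18/21 = 6/7

6/7


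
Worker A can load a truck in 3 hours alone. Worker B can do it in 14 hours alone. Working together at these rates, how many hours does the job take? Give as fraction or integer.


Rate of A = 1/3 job per hour
Rate of B = 1/14 job per hour
Combined rate = 1/3 + 1/14
Find common denominator: (14 + 3)/(3*14) = 17/42
Combined rate = 17/42 job per hour
Time together = 1 / (17/42) = 42/17 hours

42/17


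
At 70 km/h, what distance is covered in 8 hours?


Using distance = speed * time
Speed = 70 km/h
Time = 8 hours
Distance = 70 * 8
= 560 km

560


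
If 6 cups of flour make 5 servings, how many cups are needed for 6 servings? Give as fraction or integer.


Original: 6 cups for 5 servings
Target servings = 6
Scaling factor = 6/5
New amount = 6 * 6/5
= 36/5
= 36/5 cups

36/5


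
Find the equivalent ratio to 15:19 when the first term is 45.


Original ratio: 15:19
First term target: 45
Scale factor = 45 / 15 = 3
Multiply second term: 19 * 3 = 57
Equivalent ratio = 45:57

45:57


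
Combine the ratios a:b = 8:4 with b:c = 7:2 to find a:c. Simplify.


Given a:b = 8:4 and b:c = 7:2
Make b consistent. Multiply first ratio by 7: a:b = 56:28
Multiply second ratio by 4: b:c = 28:8
Now b = 28 in both, so a:b:c = 56:28:8
Therefore a:c = 56:8
Simplify by GCD: a:c = 7:1

7:1


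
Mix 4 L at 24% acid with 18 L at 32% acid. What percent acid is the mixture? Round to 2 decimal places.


Solute in mixture 1 = 24% of 4 L = 4*24/100 = 24/25 L
Solute in mixture 2 = 32% of 18 L = 18*32/100 = 144/25 L
Total solute = 24/25 + 144/25 = 168/25 L
Total volume = 4 + 18 = 22 L
Final concentration = 168/25/22 * 100 = 30.55%

30.55


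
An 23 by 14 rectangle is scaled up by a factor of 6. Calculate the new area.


Original dimensions: 23 x 14
Enlargement factor = 6
New width = 23 * 6 = 138
New height = 14 * 6 = 84
New area = 138 * 84 = 11592

11592


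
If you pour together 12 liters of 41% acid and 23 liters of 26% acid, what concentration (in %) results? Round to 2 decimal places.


Solute in mixture 1 = 41% of 12 L = 12*41/100 = 123/25 L
Solute in mixture 2 = 26% of 23 L = 23*26/100 = 299/50 L
Total solute = 123/25 + 299/50 = 109/10 L
Total volume = 12 + 23 = 35 L
Final concentration = 109/10/35 * 100 = 31.14%

31.14
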